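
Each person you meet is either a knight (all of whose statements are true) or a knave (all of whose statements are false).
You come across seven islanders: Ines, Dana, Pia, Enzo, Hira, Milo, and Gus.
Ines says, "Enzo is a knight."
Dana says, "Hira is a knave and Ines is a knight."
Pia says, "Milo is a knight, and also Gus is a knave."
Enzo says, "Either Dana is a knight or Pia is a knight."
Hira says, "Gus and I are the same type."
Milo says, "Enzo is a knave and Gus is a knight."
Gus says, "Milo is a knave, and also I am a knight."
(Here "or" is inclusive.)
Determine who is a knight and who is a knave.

Knights: Ines, Dana, Enzo, and Gus. Knaves: Pia, Hira, and Milo.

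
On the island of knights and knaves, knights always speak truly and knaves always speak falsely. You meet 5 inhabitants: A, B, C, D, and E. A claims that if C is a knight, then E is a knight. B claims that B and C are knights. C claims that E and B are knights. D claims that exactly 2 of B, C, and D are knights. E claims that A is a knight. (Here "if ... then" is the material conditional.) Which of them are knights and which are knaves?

A is a knight, B is a knave, C is a knave, D is a knave, and E is a knight.

As a knight, A's statement "if C is a knight, then E is a knight" should be True; it is.
B is a knave, and the claim "B and C are knights" is indeed False.
C (knave): "E and B are knights" — False. ✓
As a knave, D's statement "exactly 2 of B, C, and D are knights" should be False; it is.
E is a knight, and the claim "A is a knight" is indeed True.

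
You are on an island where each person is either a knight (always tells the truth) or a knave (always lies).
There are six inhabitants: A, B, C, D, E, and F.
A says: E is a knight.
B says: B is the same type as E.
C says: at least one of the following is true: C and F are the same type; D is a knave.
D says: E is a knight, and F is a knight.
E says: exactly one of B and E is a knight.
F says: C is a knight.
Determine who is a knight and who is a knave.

A is a knight; "E is a knight" is True, as required.
B is a knave, so "B is the same type as E" must be False — and it is.
C is a knight, and the claim "at least one of the following is true: C and F are the same type; D is a knave" is indeed True.
As a knight, D's statement "E is a knight, and F is a knight" should be True; it is.
E is a knight, so "exactly one of B and E is a knight" must be True — and it is.
F is a knight, and the claim "C is a knight" is indeed True.

A is a knight, B is a knave, C is a knight, D is a knight, E is a knight, and F is a knight.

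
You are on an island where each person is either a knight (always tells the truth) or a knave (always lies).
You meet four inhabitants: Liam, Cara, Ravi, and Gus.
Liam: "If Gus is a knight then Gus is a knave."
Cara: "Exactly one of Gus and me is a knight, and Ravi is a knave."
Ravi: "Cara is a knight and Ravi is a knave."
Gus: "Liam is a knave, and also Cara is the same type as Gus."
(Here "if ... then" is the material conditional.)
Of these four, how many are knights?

1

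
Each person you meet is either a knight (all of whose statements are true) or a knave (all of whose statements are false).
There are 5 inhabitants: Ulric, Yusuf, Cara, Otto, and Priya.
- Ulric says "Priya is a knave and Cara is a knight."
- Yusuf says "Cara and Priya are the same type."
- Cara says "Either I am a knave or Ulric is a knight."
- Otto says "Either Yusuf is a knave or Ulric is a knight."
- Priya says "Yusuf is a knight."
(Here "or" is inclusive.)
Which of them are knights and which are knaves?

Ulric is a knight; "Priya is a knave and Cara is a knight" is true, as required.
Yusuf (knave): "Cara and Priya are the same type" — False. ✓
Cara is a knight; "either I am a knave or Ulric is a knight" is true, as required.
Otto (knight): "either Yusuf is a knave or Ulric is a knight" — true. ✓
Priya (knave): "Yusuf is a knight" — False. ✓

Knights: Ulric, Cara, and Otto. Knaves: Yusuf and Priya.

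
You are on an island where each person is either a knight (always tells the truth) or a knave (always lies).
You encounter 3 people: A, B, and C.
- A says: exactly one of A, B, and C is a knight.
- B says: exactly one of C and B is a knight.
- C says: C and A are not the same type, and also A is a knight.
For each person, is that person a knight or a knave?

Knights: none. Knaves: A, B, and C.

A is a knave, so "exactly one of A, B, and C is a knight" must be False — and it is.
B is a knave, and the claim "exactly one of C and B is a knight" is indeed False.
C is a knave, so "C and A are not the same type, and also A is a knight" must be False — and it is.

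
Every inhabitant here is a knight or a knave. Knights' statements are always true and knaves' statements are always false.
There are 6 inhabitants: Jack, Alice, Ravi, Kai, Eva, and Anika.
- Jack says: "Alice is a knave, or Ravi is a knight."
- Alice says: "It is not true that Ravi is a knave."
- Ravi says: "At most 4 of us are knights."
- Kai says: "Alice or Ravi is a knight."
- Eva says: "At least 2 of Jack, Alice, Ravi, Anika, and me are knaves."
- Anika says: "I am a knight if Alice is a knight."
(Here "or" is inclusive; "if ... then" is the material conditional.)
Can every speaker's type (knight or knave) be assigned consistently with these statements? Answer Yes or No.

No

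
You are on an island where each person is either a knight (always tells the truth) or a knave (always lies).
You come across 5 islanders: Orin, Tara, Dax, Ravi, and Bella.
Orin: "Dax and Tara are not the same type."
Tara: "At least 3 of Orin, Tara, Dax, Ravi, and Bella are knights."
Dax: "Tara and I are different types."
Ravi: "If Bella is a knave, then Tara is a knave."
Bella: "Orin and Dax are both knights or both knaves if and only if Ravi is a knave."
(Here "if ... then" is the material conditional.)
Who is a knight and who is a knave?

Orin is a knave, Tara is a knave, Dax is a knave, Ravi is a knight, and Bella is a knave.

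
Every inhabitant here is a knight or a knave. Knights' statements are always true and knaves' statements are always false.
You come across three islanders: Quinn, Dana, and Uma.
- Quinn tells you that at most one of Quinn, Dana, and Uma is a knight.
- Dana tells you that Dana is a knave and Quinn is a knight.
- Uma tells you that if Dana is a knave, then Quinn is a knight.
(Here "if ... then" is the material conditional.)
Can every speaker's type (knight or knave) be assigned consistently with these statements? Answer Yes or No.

No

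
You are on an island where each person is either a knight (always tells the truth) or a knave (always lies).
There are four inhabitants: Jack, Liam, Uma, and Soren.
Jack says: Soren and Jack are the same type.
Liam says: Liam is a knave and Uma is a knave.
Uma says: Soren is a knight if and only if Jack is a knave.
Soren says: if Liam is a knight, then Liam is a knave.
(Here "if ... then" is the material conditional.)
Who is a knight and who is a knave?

Jack is a knave, Liam is a knave, Uma is a knight, and Soren is a knight.

Suppose Jack is a knight. Then Jack's statement "Soren and Jack are the same type" would have to be true. Checking the 8 ways to assign the others, none is consistent with every speaker.
(For instance, with Liam=knave, Uma=knight, Soren=knight, Uma's claim "Soren is a knight if and only if Jack is a knave" comes out false where it would need to be true.)
So Jack must be a knave, making "Soren and Jack are the same type" false. Taking Jack=knave, Liam=knave, Uma=knight, Soren=knight, each remaining statement checks out:
  Liam (knave): "Liam is a knave and Uma is a knave" — false. ✓
  Uma (knight): "Soren is a knight if and only if Jack is a knave" — true. ✓
  Soren (knight): "if Liam is a knight, then Liam is a knave" — true. ✓
This is the unique consistent assignment.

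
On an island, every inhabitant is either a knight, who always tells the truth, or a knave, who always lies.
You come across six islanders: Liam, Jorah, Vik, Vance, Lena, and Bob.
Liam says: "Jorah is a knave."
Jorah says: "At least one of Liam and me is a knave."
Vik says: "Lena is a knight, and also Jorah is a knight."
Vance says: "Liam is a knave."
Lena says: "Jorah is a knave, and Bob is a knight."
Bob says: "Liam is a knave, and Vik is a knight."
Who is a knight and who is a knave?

Liam is a knave, Jorah is a knight, Vik is a knave, Vance is a knight, Lena is a knave, and Bob is a knave.

Since Liam is a knave, "Jorah is a knave" needs to be false, which holds.
Jorah (knight): "at least one of Liam and me is a knave" — True. ✓
Vik is a knave, so "Lena is a knight, and also Jorah is a knight" must be false — and it is.
As a knight, Vance's statement "Liam is a knave" should be True; it is.
Since Lena is a knave, "Jorah is a knave, and Bob is a knight" needs to be false, which holds.
Bob (knave): "Liam is a knave, and Vik is a knight" — false. ✓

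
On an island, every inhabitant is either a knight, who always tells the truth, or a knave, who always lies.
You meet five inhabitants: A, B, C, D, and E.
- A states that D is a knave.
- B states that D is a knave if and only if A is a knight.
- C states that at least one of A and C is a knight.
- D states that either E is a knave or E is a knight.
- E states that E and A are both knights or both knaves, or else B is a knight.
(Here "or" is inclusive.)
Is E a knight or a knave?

E is a knight.

Consistent assignments: {A=knave, B=knight, C=knight, D=knight, E=knight}; {A=knave, B=knight, C=knave, D=knight, E=knight}
In every consistent assignment, E is a knight.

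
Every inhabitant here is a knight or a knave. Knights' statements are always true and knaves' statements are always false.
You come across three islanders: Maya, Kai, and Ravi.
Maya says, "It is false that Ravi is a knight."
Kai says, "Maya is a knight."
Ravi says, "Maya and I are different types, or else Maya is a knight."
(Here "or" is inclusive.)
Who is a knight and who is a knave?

As a knave, Maya's statement "it is false that Ravi is a knight" should be false; it is.
As a knave, Kai's statement "Maya is a knight" should be false; it is.
Ravi (knight): "Maya and I are different types, or else Maya is a knight" — true. ✓

Maya is a knave, Kai is a knave, and Ravi is a knight.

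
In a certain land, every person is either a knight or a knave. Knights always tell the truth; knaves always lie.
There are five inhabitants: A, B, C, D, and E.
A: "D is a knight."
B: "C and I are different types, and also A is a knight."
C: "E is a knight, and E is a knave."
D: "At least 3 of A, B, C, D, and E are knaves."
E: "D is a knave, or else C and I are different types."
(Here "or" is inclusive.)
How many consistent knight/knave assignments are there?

1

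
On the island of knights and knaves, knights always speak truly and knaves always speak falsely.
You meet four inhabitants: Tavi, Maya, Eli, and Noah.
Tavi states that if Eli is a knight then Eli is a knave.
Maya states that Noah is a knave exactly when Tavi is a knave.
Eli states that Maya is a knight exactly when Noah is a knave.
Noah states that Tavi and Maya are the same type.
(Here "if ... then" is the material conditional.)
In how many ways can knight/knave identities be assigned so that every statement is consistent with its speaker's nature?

4

Consistent assignments:
  Tavi=knight, Maya=knight, Eli=knave, Noah=knight
  Tavi=knight, Maya=knave, Eli=knave, Noah=knave
  Tavi=knave, Maya=knight, Eli=knight, Noah=knave
  Tavi=knave, Maya=knave, Eli=knight, Noah=knight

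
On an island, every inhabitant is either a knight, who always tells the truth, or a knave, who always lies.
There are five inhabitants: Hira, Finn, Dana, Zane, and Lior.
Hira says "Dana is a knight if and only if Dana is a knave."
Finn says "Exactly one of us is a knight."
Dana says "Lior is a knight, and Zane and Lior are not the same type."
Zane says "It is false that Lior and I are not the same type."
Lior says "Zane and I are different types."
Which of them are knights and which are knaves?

Knights: Dana and Lior. Knaves: Hira, Finn, and Zane.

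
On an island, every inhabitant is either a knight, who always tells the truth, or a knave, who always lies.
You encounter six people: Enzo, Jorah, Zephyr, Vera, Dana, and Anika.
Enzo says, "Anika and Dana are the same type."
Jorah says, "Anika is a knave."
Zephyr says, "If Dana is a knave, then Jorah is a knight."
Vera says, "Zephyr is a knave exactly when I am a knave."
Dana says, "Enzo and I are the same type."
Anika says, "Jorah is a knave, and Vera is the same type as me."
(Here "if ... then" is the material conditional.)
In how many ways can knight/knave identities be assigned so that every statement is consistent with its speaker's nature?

3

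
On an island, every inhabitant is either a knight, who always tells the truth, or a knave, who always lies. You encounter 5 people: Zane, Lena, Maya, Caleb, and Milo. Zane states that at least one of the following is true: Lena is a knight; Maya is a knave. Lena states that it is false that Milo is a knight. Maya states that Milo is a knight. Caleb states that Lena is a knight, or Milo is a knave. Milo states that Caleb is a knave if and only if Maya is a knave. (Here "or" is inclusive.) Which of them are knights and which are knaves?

Zane is a knight, Lena is a knight, Maya is a knave, Caleb is a knight, and Milo is a knave.

Suppose Zane is a knave. Then Zane's statement "at least one of the following is true: Lena is a knight; Maya is a knave" would have to be false. Checking the 16 ways to assign the others, none is consistent with every speaker.
(For instance, with Lena=knight, Maya=knave, Caleb=knight, Milo=knave, Zane's claim "at least one of the following is true: Lena is a knight; Maya is a knave" comes out true where it would need to be false.)
So Zane must be a knight, making "at least one of the following is true: Lena is a knight; Maya is a knave" true. Taking Zane=knight, Lena=knight, Maya=knave, Caleb=knight, Milo=knave, each remaining statement checks out:
  Lena (knight): "it is false that Milo is a knight" — true. ✓
  Maya (knave): "Milo is a knight" — false. ✓
  Caleb (knight): "Lena is a knight, or Milo is a knave" — true. ✓
  Milo (knave): "Caleb is a knave if and only if Maya is a knave" — false. ✓
This is the unique consistent assignment.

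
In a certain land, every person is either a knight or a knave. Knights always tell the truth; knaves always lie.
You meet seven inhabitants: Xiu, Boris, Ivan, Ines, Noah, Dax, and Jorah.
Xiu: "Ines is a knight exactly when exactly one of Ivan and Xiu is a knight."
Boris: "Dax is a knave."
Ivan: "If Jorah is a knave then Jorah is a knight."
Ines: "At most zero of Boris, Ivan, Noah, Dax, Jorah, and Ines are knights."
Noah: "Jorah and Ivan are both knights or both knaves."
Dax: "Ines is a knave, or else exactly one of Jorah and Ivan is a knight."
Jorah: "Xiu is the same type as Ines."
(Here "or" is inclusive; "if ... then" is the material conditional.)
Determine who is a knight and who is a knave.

Xiu is a knave, Boris is a knave, Ivan is a knight, Ines is a knave, Noah is a knight, Dax is a knight, and Jorah is a knight.

Since Xiu is a knave, "Ines is a knight exactly when exactly one of Ivan and Xiu is a knight" needs to be False, which holds.
Boris (knave): "Dax is a knave" — False. ✓
Since Ivan is a knight, "if Jorah is a knave then Jorah is a knight" needs to be True, which holds.
As a knave, Ines's statement "at most zero of Boris, Ivan, Noah, Dax, Jorah, and Ines are knights" should be False; it is.
As a knight, Noah's statement "Jorah and Ivan are both knights or both knaves" should be True; it is.
As a knight, Dax's statement "Ines is a knave, or else exactly one of Jorah and Ivan is a knight" should be True; it is.
Jorah is a knight; "Xiu is the same type as Ines" is True, as required.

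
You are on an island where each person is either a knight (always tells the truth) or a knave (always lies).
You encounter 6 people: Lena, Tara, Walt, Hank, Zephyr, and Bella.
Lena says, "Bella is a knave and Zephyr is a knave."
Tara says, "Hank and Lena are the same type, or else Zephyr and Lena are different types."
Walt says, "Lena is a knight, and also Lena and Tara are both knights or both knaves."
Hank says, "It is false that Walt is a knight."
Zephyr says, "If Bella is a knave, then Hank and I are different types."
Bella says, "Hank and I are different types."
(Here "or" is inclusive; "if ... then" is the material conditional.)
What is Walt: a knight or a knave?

Walt is a knight.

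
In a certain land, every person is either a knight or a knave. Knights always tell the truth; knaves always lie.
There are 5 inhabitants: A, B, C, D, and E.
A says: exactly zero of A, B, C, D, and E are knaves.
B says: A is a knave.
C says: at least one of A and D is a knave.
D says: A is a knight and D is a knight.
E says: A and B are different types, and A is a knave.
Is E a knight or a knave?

Consistent assignments: {A=knave, B=knight, C=knight, D=knave, E=knight}
In every consistent assignment, E is a knight.

E is a knight.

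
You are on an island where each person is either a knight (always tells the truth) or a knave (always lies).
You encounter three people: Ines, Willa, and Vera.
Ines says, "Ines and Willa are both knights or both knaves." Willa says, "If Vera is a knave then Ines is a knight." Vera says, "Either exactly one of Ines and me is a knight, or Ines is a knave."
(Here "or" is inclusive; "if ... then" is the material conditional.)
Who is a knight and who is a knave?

Ines (knave): "Ines and Willa are both knights or both knaves" — False. ✓
Since Willa is a knight, "if Vera is a knave then Ines is a knight" needs to be True, which holds.
Since Vera is a knight, "either exactly one of Ines and me is a knight, or Ines is a knave" needs to be True, which holds.

Ines is a knave, Willa is a knight, and Vera is a knight.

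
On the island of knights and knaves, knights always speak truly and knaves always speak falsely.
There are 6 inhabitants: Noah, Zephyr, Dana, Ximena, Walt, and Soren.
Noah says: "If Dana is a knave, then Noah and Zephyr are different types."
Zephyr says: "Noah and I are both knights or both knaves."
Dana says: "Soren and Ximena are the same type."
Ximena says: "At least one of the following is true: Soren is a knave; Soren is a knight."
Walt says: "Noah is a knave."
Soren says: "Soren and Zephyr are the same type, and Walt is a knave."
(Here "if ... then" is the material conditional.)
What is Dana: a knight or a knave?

Consistent assignments: {Noah=knight, Zephyr=knight, Dana=knight, Ximena=knight, Walt=knave, Soren=knight}
In every consistent assignment, Dana is a knight.

Dana is a knight.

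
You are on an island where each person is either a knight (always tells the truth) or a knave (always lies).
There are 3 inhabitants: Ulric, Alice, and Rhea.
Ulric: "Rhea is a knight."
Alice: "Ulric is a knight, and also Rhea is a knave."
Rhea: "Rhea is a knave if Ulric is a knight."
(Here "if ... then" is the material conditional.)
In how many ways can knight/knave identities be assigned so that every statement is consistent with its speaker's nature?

0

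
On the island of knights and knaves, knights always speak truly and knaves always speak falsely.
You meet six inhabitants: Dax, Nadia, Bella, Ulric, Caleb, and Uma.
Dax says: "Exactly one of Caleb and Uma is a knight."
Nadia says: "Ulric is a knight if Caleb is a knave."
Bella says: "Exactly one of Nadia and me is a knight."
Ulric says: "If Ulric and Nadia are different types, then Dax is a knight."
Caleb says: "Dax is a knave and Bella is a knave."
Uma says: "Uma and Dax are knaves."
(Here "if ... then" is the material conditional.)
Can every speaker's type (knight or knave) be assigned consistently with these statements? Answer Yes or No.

No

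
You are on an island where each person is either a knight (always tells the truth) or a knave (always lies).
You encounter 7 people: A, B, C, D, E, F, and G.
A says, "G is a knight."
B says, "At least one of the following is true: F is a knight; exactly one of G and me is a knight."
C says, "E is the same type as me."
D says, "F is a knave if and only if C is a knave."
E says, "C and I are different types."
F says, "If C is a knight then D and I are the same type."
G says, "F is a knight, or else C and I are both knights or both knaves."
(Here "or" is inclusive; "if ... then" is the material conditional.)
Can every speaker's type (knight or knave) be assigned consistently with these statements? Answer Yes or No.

Yes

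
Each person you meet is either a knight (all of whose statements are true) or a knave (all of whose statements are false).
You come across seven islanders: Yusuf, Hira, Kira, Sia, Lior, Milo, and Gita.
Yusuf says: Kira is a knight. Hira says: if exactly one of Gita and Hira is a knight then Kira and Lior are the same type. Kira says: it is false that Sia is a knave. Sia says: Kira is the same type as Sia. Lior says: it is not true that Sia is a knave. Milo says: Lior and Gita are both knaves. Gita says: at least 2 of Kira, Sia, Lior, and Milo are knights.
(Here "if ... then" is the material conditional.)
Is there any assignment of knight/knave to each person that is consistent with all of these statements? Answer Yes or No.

Yes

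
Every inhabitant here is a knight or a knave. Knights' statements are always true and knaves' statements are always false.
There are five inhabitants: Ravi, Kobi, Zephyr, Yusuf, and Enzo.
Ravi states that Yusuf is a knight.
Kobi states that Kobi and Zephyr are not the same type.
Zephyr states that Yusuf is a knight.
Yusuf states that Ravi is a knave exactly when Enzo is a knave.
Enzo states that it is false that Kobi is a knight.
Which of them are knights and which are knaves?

Knights: Enzo. Knaves: Ravi, Kobi, Zephyr, and Yusuf.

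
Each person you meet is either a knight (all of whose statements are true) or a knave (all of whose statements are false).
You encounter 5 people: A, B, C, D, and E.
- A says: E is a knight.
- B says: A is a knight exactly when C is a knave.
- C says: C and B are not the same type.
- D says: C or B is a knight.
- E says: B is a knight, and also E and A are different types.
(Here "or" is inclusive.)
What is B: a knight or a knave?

B is a knave.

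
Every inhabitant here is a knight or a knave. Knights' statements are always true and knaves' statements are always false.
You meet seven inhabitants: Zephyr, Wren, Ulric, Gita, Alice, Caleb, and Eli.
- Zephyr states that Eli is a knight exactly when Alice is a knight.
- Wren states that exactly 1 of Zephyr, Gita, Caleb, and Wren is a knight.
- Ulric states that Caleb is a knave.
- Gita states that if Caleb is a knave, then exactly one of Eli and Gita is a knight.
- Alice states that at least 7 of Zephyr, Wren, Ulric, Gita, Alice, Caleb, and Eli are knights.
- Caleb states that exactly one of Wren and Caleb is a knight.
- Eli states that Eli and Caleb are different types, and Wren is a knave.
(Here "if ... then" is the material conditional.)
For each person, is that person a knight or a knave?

Knights: Zephyr, Ulric, and Gita. Knaves: Wren, Alice, Caleb, and Eli.

As a knight, Zephyr's statement "Eli is a knight exactly when Alice is a knight" should be true; it is.
Wren is a knave, and the claim "exactly 1 of Zephyr, Gita, Caleb, and Wren is a knight" is indeed false.
Ulric is a knight; "Caleb is a knave" is true, as required.
Gita (knight): "if Caleb is a knave, then exactly one of Eli and Gita is a knight" — true. ✓
Alice is a knave, so "at least 7 of Zephyr, Wren, Ulric, Gita, Alice, Caleb, and Eli are knights" must be false — and it is.
Caleb is a knave, so "exactly one of Wren and Caleb is a knight" must be false — and it is.
Since Eli is a knave, "Eli and Caleb are different types, and Wren is a knave" needs to be false, which holds.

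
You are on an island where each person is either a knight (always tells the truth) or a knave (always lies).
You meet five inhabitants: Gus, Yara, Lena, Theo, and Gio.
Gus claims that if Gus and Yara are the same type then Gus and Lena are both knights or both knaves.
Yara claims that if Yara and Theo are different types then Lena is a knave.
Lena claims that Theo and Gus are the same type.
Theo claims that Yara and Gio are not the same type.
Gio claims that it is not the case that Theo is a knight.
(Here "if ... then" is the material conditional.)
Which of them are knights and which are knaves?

Gus is a knight, Yara is a knight, Lena is a knight, Theo is a knight, and Gio is a knave.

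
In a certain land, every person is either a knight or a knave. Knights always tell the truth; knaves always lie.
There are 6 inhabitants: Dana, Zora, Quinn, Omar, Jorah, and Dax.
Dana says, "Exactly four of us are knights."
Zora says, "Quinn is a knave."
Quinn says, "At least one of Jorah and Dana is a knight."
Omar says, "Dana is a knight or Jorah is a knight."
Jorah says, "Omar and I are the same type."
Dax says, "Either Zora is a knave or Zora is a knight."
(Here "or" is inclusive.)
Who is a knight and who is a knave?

Dana is a knight, Zora is a knave, Quinn is a knight, Omar is a knight, Jorah is a knave, and Dax is a knight.

As a knight, Dana's statement "exactly four of us are knights" should be true; it is.
Since Zora is a knave, "Quinn is a knave" needs to be False, which holds.
Quinn is a knight, and the claim "at least one of Jorah and Dana is a knight" is indeed true.
Omar is a knight, and the claim "Dana is a knight or Jorah is a knight" is indeed true.
Since Jorah is a knave, "Omar and I are the same type" needs to be False, which holds.
Dax is a knight; "either Zora is a knave or Zora is a knight" is true, as required.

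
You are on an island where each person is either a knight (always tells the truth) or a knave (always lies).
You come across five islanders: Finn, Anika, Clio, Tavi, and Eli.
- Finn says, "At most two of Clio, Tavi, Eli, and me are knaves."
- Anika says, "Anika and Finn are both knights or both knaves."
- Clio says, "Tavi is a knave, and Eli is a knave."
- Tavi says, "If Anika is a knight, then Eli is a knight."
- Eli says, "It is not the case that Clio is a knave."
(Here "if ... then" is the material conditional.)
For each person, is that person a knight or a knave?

Knights: Finn and Tavi. Knaves: Anika, Clio, and Eli.

Suppose Finn is a knave. Then Finn's statement "at most two of Clio, Tavi, Eli, and me are knaves" would have to be false. Checking the 16 ways to assign the others, none is consistent with every speaker.
(For instance, with Anika=knave, Clio=knave, Tavi=knight, Eli=knave, Anika's claim "Anika and Finn are both knights or both knaves" comes out true where it would need to be false.)
So Finn must be a knight, making "at most two of Clio, Tavi, Eli, and me are knaves" true. Taking Finn=knight, Anika=knave, Clio=knave, Tavi=knight, Eli=knave, each remaining statement checks out:
  Anika (knave): "Anika and Finn are both knights or both knaves" — false. ✓
  Clio (knave): "Tavi is a knave, and Eli is a knave" — false. ✓
  Tavi (knight): "if Anika is a knight, then Eli is a knight" — true. ✓
  Eli (knave): "it is not the case that Clio is a knave" — false. ✓
This is the unique consistent assignment.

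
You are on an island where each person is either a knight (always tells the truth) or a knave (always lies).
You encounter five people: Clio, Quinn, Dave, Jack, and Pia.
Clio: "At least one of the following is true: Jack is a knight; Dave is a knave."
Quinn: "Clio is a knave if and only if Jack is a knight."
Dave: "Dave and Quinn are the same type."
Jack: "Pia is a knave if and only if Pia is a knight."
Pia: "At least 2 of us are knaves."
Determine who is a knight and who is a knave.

Clio is a knight, Quinn is a knight, Dave is a knave, Jack is a knave, and Pia is a knight.

Suppose Clio is a knave. Then Clio's statement "at least one of the following is true: Jack is a knight; Dave is a knave" would have to be false. Checking the 16 ways to assign the others, none is consistent with every speaker.
(For instance, with Quinn=knight, Dave=knave, Jack=knave, Pia=knight, Clio's claim "at least one of the following is true: Jack is a knight; Dave is a knave" comes out true where it would need to be false.)
So Clio must be a knight, making "at least one of the following is true: Jack is a knight; Dave is a knave" true. Taking Clio=knight, Quinn=knight, Dave=knave, Jack=knave, Pia=knight, each remaining statement checks out:
  Quinn (knight): "Clio is a knave if and only if Jack is a knight" — true. ✓
  Dave (knave): "Dave and Quinn are the same type" — false. ✓
  Jack (knave): "Pia is a knave if and only if Pia is a knight" — false. ✓
  Pia (knight): "at least 2 of us are knaves" — true. ✓
This is the unique consistent assignment.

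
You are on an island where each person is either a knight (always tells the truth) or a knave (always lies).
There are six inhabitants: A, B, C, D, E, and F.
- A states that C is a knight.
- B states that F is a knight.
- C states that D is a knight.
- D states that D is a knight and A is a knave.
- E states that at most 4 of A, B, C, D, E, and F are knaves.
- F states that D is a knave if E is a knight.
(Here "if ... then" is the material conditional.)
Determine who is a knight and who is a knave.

Knights: B, E, and F. Knaves: A, C, and D.

A is a knave, and the claim "C is a knight" is indeed false.
B (knight): "F is a knight" — true. ✓
Since C is a knave, "D is a knight" needs to be false, which holds.
Since D is a knave, "D is a knight and A is a knave" needs to be false, which holds.
E (knight): "at most 4 of A, B, C, D, E, and F are knaves" — true. ✓
F is a knight, so "D is a knave if E is a knight" must be true — and it is.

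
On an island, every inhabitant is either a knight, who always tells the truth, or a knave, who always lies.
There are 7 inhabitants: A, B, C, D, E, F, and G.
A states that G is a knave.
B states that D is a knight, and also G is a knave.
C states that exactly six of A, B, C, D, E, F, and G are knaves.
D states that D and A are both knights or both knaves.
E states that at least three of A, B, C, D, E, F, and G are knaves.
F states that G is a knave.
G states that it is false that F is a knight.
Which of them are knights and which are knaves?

A is a knight, B is a knave, C is a knave, D is a knave, E is a knight, F is a knight, and G is a knave.

A is a knight, so "G is a knave" must be true — and it is.
B is a knave, and the claim "D is a knight, and also G is a knave" is indeed False.
C is a knave; "exactly six of A, B, C, D, E, F, and G are knaves" is False, as required.
D is a knave, so "D and A are both knights or both knaves" must be False — and it is.
Since E is a knight, "at least three of A, B, C, D, E, F, and G are knaves" needs to be true, which holds.
F is a knight, so "G is a knave" must be true — and it is.
G is a knave, so "it is false that F is a knight" must be False — and it is.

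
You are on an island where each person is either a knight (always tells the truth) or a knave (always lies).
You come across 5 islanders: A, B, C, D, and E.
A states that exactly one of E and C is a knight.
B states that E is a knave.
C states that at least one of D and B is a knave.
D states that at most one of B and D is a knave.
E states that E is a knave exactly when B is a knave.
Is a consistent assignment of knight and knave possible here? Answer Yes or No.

Yes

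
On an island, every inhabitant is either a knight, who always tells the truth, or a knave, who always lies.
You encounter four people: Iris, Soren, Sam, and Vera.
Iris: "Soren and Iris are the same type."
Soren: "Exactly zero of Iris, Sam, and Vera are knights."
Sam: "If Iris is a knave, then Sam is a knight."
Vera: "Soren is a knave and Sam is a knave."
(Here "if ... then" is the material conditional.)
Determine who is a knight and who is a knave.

Iris is a knave; "Soren and Iris are the same type" is false, as required.
Soren (knight): "exactly zero of Iris, Sam, and Vera are knights" — True. ✓
Sam is a knave, and the claim "if Iris is a knave, then Sam is a knight" is indeed false.
Vera is a knave; "Soren is a knave and Sam is a knave" is false, as required.

Knights: Soren. Knaves: Iris, Sam, and Vera.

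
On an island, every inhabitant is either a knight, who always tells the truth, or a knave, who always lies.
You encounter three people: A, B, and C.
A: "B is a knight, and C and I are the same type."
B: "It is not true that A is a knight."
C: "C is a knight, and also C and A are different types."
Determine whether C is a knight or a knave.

C is a knight.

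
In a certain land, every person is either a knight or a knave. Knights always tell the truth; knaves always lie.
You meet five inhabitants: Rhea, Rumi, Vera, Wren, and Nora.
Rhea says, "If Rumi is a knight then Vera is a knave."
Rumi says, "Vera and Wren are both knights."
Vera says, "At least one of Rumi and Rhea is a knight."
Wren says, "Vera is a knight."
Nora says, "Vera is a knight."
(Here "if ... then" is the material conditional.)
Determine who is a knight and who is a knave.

As a knave, Rhea's statement "if Rumi is a knight then Vera is a knave" should be false; it is.
As a knight, Rumi's statement "Vera and Wren are both knights" should be true; it is.
Vera is a knight, so "at least one of Rumi and Rhea is a knight" must be true — and it is.
Wren is a knight, so "Vera is a knight" must be true — and it is.
Nora is a knight, and the claim "Vera is a knight" is indeed true.

Rhea is a knave, Rumi is a knight, Vera is a knight, Wren is a knight, and Nora is a knight.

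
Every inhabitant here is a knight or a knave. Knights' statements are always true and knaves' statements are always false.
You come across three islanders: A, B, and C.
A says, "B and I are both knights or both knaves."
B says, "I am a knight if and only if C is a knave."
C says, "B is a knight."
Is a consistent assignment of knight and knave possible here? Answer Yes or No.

No

Checking all 8 assignments, each has at least one speaker whose statement's truth value contradicts their type.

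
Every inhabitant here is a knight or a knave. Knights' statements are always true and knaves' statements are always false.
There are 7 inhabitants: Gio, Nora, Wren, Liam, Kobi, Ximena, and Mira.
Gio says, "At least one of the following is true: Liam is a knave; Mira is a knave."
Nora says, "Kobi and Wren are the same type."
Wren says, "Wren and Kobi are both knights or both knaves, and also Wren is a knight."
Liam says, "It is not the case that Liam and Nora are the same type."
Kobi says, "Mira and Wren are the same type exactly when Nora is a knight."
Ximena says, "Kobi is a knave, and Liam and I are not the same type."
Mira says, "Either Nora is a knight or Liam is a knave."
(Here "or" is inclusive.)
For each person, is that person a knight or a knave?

As a knight, Gio's statement "at least one of the following is true: Liam is a knave; Mira is a knave" should be true; it is.
As a knave, Nora's statement "Kobi and Wren are the same type" should be false; it is.
As a knave, Wren's statement "Wren and Kobi are both knights or both knaves, and also Wren is a knight" should be false; it is.
Liam is a knave, and the claim "it is not the case that Liam and Nora are the same type" is indeed false.
Kobi is a knight, so "Mira and Wren are the same type exactly when Nora is a knight" must be true — and it is.
Ximena is a knave, and the claim "Kobi is a knave, and Liam and I are not the same type" is indeed false.
Since Mira is a knight, "either Nora is a knight or Liam is a knave" needs to be true, which holds.

Knights: Gio, Kobi, and Mira. Knaves: Nora, Wren, Liam, and Ximena.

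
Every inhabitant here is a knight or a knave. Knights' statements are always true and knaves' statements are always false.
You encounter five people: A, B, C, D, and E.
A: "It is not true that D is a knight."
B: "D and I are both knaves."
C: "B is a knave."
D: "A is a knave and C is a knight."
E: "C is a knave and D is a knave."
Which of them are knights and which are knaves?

A is a knave, B is a knave, C is a knight, D is a knight, and E is a knave.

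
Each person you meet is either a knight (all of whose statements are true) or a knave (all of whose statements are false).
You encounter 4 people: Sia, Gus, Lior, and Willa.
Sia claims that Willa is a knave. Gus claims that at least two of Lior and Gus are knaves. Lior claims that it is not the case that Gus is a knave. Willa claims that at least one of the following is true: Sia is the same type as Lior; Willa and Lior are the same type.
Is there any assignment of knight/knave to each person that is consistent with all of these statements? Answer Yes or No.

No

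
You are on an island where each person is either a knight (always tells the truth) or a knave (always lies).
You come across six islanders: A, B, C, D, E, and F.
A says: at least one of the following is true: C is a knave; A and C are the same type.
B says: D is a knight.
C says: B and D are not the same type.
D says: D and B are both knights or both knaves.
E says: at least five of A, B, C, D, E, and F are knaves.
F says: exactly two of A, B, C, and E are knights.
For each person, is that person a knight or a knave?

A is a knight, and the claim "at least one of the following is true: C is a knave; A and C are the same type" is indeed True.
B is a knight; "D is a knight" is True, as required.
Since C is a knave, "B and D are not the same type" needs to be False, which holds.
D is a knight, and the claim "D and B are both knights or both knaves" is indeed True.
E is a knave, so "at least five of A, B, C, D, E, and F are knaves" must be False — and it is.
F is a knight, so "exactly two of A, B, C, and E are knights" must be True — and it is.

A is a knight, B is a knight, C is a knave, D is a knight, E is a knave, and F is a knight.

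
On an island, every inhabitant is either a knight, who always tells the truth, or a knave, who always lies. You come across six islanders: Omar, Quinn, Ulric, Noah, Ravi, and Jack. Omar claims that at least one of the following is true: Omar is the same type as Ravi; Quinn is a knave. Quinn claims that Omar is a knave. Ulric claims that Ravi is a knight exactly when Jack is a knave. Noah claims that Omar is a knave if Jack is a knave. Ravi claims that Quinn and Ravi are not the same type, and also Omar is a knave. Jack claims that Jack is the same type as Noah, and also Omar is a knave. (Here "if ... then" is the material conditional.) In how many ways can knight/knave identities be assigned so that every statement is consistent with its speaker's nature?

1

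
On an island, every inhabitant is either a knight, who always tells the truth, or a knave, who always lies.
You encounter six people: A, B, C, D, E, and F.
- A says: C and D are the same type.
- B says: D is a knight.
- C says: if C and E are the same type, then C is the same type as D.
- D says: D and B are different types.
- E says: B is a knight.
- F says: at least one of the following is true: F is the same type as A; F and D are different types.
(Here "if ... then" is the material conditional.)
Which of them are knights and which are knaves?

As a knave, A's statement "C and D are the same type" should be False; it is.
B is a knave; "D is a knight" is False, as required.
C is a knight; "if C and E are the same type, then C is the same type as D" is true, as required.
As a knave, D's statement "D and B are different types" should be False; it is.
Since E is a knave, "B is a knight" needs to be False, which holds.
Since F is a knight, "at least one of the following is true: F is the same type as A; F and D are different types" needs to be true, which holds.

A is a knave, B is a knave, C is a knight, D is a knave, E is a knave, and F is a knight.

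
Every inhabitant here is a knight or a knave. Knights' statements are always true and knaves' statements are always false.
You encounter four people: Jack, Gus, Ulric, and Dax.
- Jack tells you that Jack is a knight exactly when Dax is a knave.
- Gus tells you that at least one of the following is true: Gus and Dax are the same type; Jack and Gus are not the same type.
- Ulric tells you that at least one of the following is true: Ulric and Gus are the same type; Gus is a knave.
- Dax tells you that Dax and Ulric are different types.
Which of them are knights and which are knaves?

Jack (knave): "Jack is a knight exactly when Dax is a knave" — False. ✓
Gus is a knight, and the claim "at least one of the following is true: Gus and Dax are the same type; Jack and Gus are not the same type" is indeed true.
Ulric (knave): "at least one of the following is true: Ulric and Gus are the same type; Gus is a knave" — False. ✓
Dax is a knave, and the claim "Dax and Ulric are different types" is indeed False.

Knights: Gus. Knaves: Jack, Ulric, and Dax.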